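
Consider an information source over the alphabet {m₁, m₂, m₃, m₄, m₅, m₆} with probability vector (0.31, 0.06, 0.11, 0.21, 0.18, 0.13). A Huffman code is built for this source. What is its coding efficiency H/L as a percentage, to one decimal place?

Entropy H = −Σ p log₂ p ≈ 2.4184 bits.
Huffman merges: 3/50+11/100→17/100; 13/100+17/100→3/10; 9/50+21/100→39/100; 3/10+31/100→61/100; 39/100+61/100→1. L = 247/100 ≈ 2.4700.
Efficiency = H/L = 2.4184/2.4700 = 97.9%.

97.9%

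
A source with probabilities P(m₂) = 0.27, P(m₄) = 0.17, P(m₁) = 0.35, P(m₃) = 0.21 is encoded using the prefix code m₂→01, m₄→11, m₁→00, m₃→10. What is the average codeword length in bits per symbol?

L̄ = Σ pᵢ·ℓᵢ = 0.27·2 + 0.17·2 + 0.35·2 + 0.21·2 = 2 bits/symbol.

2 bits/symbol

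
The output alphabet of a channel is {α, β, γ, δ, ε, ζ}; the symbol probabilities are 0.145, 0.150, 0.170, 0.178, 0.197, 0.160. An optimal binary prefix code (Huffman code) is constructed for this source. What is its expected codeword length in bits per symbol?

2.625 bits/symbol

Repeatedly combine the two least-probable nodes; the expected code length is the sum of the merged weights.
merge 29/200 + 3/20 → 59/200
merge 4/25 + 17/100 → 33/100
merge 89/500 + 197/1000 → 3/8
merge 59/200 + 33/100 → 5/8
merge 3/8 + 5/8 → 1
L = 59/200 + 33/100 + 3/8 + 5/8 + 1 = 21/8 = 2.625 bits/symbol.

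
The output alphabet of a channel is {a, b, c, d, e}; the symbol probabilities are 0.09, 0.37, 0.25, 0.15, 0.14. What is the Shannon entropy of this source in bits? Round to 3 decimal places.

H = −Σ pᵢ log₂ pᵢ.
−0.09·log₂(0.09) = 0.3127
−0.37·log₂(0.37) = 0.5307
−0.25·log₂(0.25) = 0.5000
−0.15·log₂(0.15) = 0.4105
−0.14·log₂(0.14) = 0.3971
Sum ≈ 2.1510 → 2.151 bits.

2.151 bits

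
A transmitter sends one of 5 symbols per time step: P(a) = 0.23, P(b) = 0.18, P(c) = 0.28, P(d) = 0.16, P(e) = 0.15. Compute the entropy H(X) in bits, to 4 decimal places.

2.2808 bits

H = −Σ pᵢ log₂ pᵢ.
−0.23·log₂(0.23) = 0.4877
−0.18·log₂(0.18) = 0.4453
−0.28·log₂(0.28) = 0.5142
−0.16·log₂(0.16) = 0.4230
−0.15·log₂(0.15) = 0.4105
Sum ≈ 2.2808 → 2.2808 bits.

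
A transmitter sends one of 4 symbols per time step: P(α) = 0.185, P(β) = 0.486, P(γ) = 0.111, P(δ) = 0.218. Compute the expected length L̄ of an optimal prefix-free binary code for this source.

1.81 bits/symbol

Repeatedly combine the two least-probable nodes; the expected code length is the sum of the merged weights.
merge 111/1000 + 37/200 → 37/125
merge 109/500 + 37/125 → 257/500
merge 243/500 + 257/500 → 1
L = 37/125 + 257/500 + 1 = 181/100 = 1.81 bits/symbol.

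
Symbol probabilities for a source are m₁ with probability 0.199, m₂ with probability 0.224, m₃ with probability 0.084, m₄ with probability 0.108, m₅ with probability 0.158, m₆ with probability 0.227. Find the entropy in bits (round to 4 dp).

2.5001 bits

H = −Σ pᵢ log₂ pᵢ.
−0.199·log₂(0.199) = 0.4635
−0.224·log₂(0.224) = 0.4835
−0.084·log₂(0.084) = 0.3002
−0.108·log₂(0.108) = 0.3468
−0.158·log₂(0.158) = 0.4206
−0.227·log₂(0.227) = 0.4856
Sum ≈ 2.5001 → 2.5001 bits.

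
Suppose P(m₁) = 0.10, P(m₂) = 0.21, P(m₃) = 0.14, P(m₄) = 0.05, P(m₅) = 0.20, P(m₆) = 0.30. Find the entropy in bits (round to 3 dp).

H = −Σ pᵢ log₂ pᵢ.
−0.10·log₂(0.10) = 0.3322
−0.21·log₂(0.21) = 0.4728
−0.14·log₂(0.14) = 0.3971
−0.05·log₂(0.05) = 0.2161
−0.20·log₂(0.20) = 0.4644
−0.30·log₂(0.30) = 0.5211
Sum ≈ 2.4037 → 2.404 bits.

2.404 bits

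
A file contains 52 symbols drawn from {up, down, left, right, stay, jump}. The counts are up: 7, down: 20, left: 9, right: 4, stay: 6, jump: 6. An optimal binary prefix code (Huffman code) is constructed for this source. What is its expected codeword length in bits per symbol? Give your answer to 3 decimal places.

Probabilities are the counts divided by 52.
Repeatedly combine the two least-probable nodes; the expected code length is the sum of the merged weights.
merge 1/13 + 3/26 → 5/26
merge 3/26 + 7/52 → 1/4
merge 9/52 + 5/26 → 19/52
merge 1/4 + 19/52 → 8/13
merge 5/13 + 8/13 → 1
L = 5/26 + 1/4 + 19/52 + 8/13 + 1 = 63/26 ≈ 2.423 bits/symbol.

2.423 bits/symbol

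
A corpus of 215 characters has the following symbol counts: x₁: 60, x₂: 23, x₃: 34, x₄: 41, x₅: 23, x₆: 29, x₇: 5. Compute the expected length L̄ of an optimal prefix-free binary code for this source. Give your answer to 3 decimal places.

2.660 bits/symbol

Probabilities are the counts divided by 215.
Repeatedly combine the two least-probable nodes; the expected code length is the sum of the merged weights.
merge 1/43 + 23/215 → 28/215
merge 23/215 + 28/215 → 51/215
merge 29/215 + 34/215 → 63/215
merge 41/215 + 51/215 → 92/215
merge 12/43 + 63/215 → 123/215
merge 92/215 + 123/215 → 1
L = 28/215 + 51/215 + 63/215 + 92/215 + 123/215 + 1 = 572/215 ≈ 2.660 bits/symbol.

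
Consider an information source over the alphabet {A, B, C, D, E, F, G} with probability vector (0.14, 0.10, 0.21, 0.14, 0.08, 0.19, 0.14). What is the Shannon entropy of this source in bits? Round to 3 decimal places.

H = −Σ pᵢ log₂ pᵢ.
−0.14·log₂(0.14) = 0.3971
−0.10·log₂(0.10) = 0.3322
−0.21·log₂(0.21) = 0.4728
−0.14·log₂(0.14) = 0.3971
−0.08·log₂(0.08) = 0.2915
−0.19·log₂(0.19) = 0.4552
−0.14·log₂(0.14) = 0.3971
Sum ≈ 2.7431 → 2.743 bits.

2.743 bits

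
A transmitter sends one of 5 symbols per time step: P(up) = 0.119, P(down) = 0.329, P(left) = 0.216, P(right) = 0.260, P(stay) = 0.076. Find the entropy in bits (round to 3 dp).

2.159 bits

H = −Σ pᵢ log₂ pᵢ.
−0.119·log₂(0.119) = 0.3654
−0.329·log₂(0.329) = 0.5277
−0.216·log₂(0.216) = 0.4776
−0.260·log₂(0.260) = 0.5053
−0.076·log₂(0.076) = 0.2826
Sum ≈ 2.1585 → 2.159 bits.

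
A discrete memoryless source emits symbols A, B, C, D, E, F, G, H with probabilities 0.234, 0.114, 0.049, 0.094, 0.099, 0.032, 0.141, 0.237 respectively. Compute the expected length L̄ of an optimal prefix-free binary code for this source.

Repeatedly combine the two least-probable nodes; the expected code length is the sum of the merged weights.
merge 4/125 + 49/1000 → 81/1000
merge 81/1000 + 47/500 → 7/40
merge 99/1000 + 57/500 → 213/1000
merge 141/1000 + 7/40 → 79/250
merge 213/1000 + 117/500 → 447/1000
merge 237/1000 + 79/250 → 553/1000
merge 447/1000 + 553/1000 → 1
L = 81/1000 + 7/40 + 213/1000 + 79/250 + 447/1000 + 553/1000 + 1 = 557/200 = 2.785 bits/symbol.

2.785 bits/symbol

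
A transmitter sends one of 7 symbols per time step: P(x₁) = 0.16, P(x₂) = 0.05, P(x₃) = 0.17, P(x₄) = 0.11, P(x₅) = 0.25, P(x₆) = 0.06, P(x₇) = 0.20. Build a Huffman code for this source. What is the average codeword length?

Repeatedly combine the two least-probable nodes; the expected code length is the sum of the merged weights.
merge 1/20 + 3/50 → 11/100
merge 11/100 + 11/100 → 11/50
merge 4/25 + 17/100 → 33/100
merge 1/5 + 11/50 → 21/50
merge 1/4 + 33/100 → 29/50
merge 21/50 + 29/50 → 1
L = 11/100 + 11/50 + 33/100 + 21/50 + 29/50 + 1 = 133/50 = 2.66 bits/symbol.

2.66 bits/symbol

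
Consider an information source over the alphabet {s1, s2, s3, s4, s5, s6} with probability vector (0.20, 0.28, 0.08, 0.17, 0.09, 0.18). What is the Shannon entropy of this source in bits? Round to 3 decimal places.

2.463 bits

H = −Σ pᵢ log₂ pᵢ.
−0.20·log₂(0.20) = 0.4644
−0.28·log₂(0.28) = 0.5142
−0.08·log₂(0.08) = 0.2915
−0.17·log₂(0.17) = 0.4346
−0.09·log₂(0.09) = 0.3127
−0.18·log₂(0.18) = 0.4453
Sum ≈ 2.4627 → 2.463 bits.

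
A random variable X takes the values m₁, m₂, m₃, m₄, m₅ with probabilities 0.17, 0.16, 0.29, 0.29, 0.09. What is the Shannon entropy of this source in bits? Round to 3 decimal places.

2.206 bits

H = −Σ pᵢ log₂ pᵢ.
−0.17·log₂(0.17) = 0.4346
−0.16·log₂(0.16) = 0.4230
−0.29·log₂(0.29) = 0.5179
−0.29·log₂(0.29) = 0.5179
−0.09·log₂(0.09) = 0.3127
Sum ≈ 2.2061 → 2.206 bits.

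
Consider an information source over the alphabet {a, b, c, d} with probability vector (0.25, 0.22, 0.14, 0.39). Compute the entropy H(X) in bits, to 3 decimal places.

H = −Σ pᵢ log₂ pᵢ.
−0.25·log₂(0.25) = 0.5000
−0.22·log₂(0.22) = 0.4806
−0.14·log₂(0.14) = 0.3971
−0.39·log₂(0.39) = 0.5298
Sum ≈ 1.9075 → 1.907 bits.

1.907 bits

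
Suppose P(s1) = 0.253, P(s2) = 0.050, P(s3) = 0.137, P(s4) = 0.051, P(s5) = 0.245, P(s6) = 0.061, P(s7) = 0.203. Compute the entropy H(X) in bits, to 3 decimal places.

H = −Σ pᵢ log₂ pᵢ.
−0.253·log₂(0.253) = 0.5016
−0.050·log₂(0.050) = 0.2161
−0.137·log₂(0.137) = 0.3929
−0.051·log₂(0.051) = 0.2190
−0.245·log₂(0.245) = 0.4971
−0.061·log₂(0.061) = 0.2461
−0.203·log₂(0.203) = 0.4670
Sum ≈ 2.5399 → 2.540 bits.

2.540 bits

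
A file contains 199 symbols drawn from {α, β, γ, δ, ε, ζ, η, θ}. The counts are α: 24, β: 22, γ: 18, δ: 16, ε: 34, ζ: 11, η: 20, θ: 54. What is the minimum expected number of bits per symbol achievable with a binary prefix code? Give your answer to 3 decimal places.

2.864 bits/symbol

Probabilities are the counts divided by 199.
Repeatedly combine the two least-probable nodes; the expected code length is the sum of the merged weights.
merge 11/199 + 16/199 → 27/199
merge 18/199 + 20/199 → 38/199
merge 22/199 + 24/199 → 46/199
merge 27/199 + 34/199 → 61/199
merge 38/199 + 46/199 → 84/199
merge 54/199 + 61/199 → 115/199
merge 84/199 + 115/199 → 1
L = 27/199 + 38/199 + 46/199 + 61/199 + 84/199 + 115/199 + 1 = 570/199 ≈ 2.864 bits/symbol.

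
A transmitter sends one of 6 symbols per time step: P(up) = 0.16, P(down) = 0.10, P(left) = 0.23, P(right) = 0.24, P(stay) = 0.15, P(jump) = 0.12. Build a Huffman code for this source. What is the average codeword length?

Repeatedly combine the two least-probable nodes; the expected code length is the sum of the merged weights.
merge 1/10 + 3/25 → 11/50
merge 3/20 + 4/25 → 31/100
merge 11/50 + 23/100 → 9/20
merge 6/25 + 31/100 → 11/20
merge 9/20 + 11/20 → 1
L = 11/50 + 31/100 + 9/20 + 11/20 + 1 = 253/100 = 2.53 bits/symbol.

2.53 bits/symbol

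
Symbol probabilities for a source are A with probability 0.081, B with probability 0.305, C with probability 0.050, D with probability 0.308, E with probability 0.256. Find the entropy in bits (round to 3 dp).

2.059 bits

H = −Σ pᵢ log₂ pᵢ.
−0.081·log₂(0.081) = 0.2937
−0.305·log₂(0.305) = 0.5225
−0.050·log₂(0.050) = 0.2161
−0.308·log₂(0.308) = 0.5233
−0.256·log₂(0.256) = 0.5032
Sum ≈ 2.0588 → 2.059 bits.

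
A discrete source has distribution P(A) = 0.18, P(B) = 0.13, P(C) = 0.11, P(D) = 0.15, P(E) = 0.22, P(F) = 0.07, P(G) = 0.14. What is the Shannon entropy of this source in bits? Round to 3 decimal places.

H = −Σ pᵢ log₂ pᵢ.
−0.18·log₂(0.18) = 0.4453
−0.13·log₂(0.13) = 0.3826
−0.11·log₂(0.11) = 0.3503
−0.15·log₂(0.15) = 0.4105
−0.22·log₂(0.22) = 0.4806
−0.07·log₂(0.07) = 0.2686
−0.14·log₂(0.14) = 0.3971
Sum ≈ 2.7350 → 2.735 bits.

2.735 bits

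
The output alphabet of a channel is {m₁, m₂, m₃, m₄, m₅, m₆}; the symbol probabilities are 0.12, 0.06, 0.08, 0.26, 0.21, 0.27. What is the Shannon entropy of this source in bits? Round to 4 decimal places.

2.3902 bits

H = −Σ pᵢ log₂ pᵢ.
−0.12·log₂(0.12) = 0.3671
−0.06·log₂(0.06) = 0.2435
−0.08·log₂(0.08) = 0.2915
−0.26·log₂(0.26) = 0.5053
−0.21·log₂(0.21) = 0.4728
−0.27·log₂(0.27) = 0.5100
Sum ≈ 2.3902 → 2.3902 bits.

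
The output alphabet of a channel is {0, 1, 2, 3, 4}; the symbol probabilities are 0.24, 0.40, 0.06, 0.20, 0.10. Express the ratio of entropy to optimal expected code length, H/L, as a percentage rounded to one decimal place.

97.3%

Entropy H = −Σ p log₂ p ≈ 2.0630 bits.
Huffman merges: 3/50+1/10→4/25; 4/25+1/5→9/25; 6/25+9/25→3/5; 2/5+3/5→1. L = 53/25 ≈ 2.1200.
Efficiency = H/L = 2.0630/2.1200 = 97.3%.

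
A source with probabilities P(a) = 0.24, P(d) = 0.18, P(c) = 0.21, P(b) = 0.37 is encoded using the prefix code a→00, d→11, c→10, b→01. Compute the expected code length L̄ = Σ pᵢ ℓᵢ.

L̄ = Σ pᵢ·ℓᵢ = 0.24·2 + 0.18·2 + 0.21·2 + 0.37·2 = 2 bits/symbol.

2 bits/symbol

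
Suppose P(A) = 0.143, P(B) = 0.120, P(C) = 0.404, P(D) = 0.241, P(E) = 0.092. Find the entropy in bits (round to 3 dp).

H = −Σ pᵢ log₂ pᵢ.
−0.143·log₂(0.143) = 0.4012
−0.120·log₂(0.120) = 0.3671
−0.404·log₂(0.404) = 0.5283
−0.241·log₂(0.241) = 0.4947
−0.092·log₂(0.092) = 0.3167
Sum ≈ 2.1080 → 2.108 bits.

2.108 bits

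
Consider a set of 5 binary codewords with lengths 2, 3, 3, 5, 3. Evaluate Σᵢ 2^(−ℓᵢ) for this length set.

With common denominator 2^5 = 32: Σ 2^(−ℓᵢ) = 8/32 + 4/32 + 4/32 + 1/32 + 4/32 = 21/32 = 0.65625.

0.65625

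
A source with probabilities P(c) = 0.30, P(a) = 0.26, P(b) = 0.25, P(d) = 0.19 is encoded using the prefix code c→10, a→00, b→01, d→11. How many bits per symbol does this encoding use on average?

2 bits/symbol

L̄ = Σ pᵢ·ℓᵢ = 0.30·2 + 0.26·2 + 0.25·2 + 0.19·2 = 2 bits/symbol.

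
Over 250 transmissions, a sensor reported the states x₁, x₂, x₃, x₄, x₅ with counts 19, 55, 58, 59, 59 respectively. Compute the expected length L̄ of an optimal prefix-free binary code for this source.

Probabilities are the counts divided by 250.
Repeatedly combine the two least-probable nodes; the expected code length is the sum of the merged weights.
merge 19/250 + 11/50 → 37/125
merge 29/125 + 59/250 → 117/250
merge 59/250 + 37/125 → 133/250
merge 117/250 + 133/250 → 1
L = 37/125 + 117/250 + 133/250 + 1 = 287/125 = 2.296 bits/symbol.

2.296 bits/symbol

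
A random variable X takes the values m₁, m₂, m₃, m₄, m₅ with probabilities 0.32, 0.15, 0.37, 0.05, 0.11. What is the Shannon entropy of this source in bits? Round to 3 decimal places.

H = −Σ pᵢ log₂ pᵢ.
−0.32·log₂(0.32) = 0.5260
−0.15·log₂(0.15) = 0.4105
−0.37·log₂(0.37) = 0.5307
−0.05·log₂(0.05) = 0.2161
−0.11·log₂(0.11) = 0.3503
Sum ≈ 2.0337 → 2.034 bits.

2.034 bits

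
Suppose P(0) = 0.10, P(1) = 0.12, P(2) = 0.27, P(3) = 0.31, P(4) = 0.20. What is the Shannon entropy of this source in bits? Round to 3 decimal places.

2.197 bits

H = −Σ pᵢ log₂ pᵢ.
−0.10·log₂(0.10) = 0.3322
−0.12·log₂(0.12) = 0.3671
−0.27·log₂(0.27) = 0.5100
−0.31·log₂(0.31) = 0.5238
−0.20·log₂(0.20) = 0.4644
Sum ≈ 2.1975 → 2.197 bits.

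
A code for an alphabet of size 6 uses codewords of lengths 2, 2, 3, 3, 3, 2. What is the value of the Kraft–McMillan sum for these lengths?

With common denominator 2^3 = 8: Σ 2^(−ℓᵢ) = 2/8 + 2/8 + 1/8 + 1/8 + 1/8 + 2/8 = 9/8 = 1.125.

1.125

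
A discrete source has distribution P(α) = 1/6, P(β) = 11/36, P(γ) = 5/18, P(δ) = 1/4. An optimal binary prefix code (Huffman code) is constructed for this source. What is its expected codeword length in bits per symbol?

Repeatedly combine the two least-probable nodes; the expected code length is the sum of the merged weights.
merge 1/6 + 1/4 → 5/12
merge 5/18 + 11/36 → 7/12
merge 5/12 + 7/12 → 1
L = 5/12 + 7/12 + 1 = 2 bits/symbol.

2 bits/symbol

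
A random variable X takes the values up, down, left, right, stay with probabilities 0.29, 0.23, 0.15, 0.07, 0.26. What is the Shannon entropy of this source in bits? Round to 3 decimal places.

H = −Σ pᵢ log₂ pᵢ.
−0.29·log₂(0.29) = 0.5179
−0.23·log₂(0.23) = 0.4877
−0.15·log₂(0.15) = 0.4105
−0.07·log₂(0.07) = 0.2686
−0.26·log₂(0.26) = 0.5053
Sum ≈ 2.1900 → 2.190 bits.

2.190 bits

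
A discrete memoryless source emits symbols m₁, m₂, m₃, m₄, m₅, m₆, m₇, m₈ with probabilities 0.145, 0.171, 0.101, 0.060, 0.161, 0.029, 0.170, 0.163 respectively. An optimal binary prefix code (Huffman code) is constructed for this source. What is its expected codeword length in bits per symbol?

2.918 bits/symbol

Repeatedly combine the two least-probable nodes; the expected code length is the sum of the merged weights.
merge 29/1000 + 3/50 → 89/1000
merge 89/1000 + 101/1000 → 19/100
merge 29/200 + 161/1000 → 153/500
merge 163/1000 + 17/100 → 333/1000
merge 171/1000 + 19/100 → 361/1000
merge 153/500 + 333/1000 → 639/1000
merge 361/1000 + 639/1000 → 1
L = 89/1000 + 19/100 + 153/500 + 333/1000 + 361/1000 + 639/1000 + 1 = 1459/500 = 2.918 bits/symbol.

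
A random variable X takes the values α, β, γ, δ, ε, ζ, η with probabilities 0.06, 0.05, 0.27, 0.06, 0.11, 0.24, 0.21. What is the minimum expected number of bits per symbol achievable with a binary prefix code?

Repeatedly combine the two least-probable nodes; the expected code length is the sum of the merged weights.
merge 1/20 + 3/50 → 11/100
merge 3/50 + 11/100 → 17/100
merge 11/100 + 17/100 → 7/25
merge 21/100 + 6/25 → 9/20
merge 27/100 + 7/25 → 11/20
merge 9/20 + 11/20 → 1
L = 11/100 + 17/100 + 7/25 + 9/20 + 11/20 + 1 = 64/25 = 2.56 bits/symbol.

2.56 bits/symbol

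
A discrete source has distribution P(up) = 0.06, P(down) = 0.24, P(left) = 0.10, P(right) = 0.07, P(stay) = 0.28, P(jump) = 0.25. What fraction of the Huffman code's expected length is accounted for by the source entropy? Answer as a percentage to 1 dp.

99.7%

Entropy H = −Σ p log₂ p ≈ 2.3526 bits.
Huffman merges: 3/50+7/100→13/100; 1/10+13/100→23/100; 23/100+6/25→47/100; 1/4+7/25→53/100; 47/100+53/100→1. L = 59/25 ≈ 2.3600.
Efficiency = H/L = 2.3526/2.3600 = 99.7%.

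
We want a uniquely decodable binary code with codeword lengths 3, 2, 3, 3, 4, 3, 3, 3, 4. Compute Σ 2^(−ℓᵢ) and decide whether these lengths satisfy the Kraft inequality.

With common denominator 2^4 = 16: Σ 2^(−ℓᵢ) = 2/16 + 4/16 + 2/16 + 2/16 + 1/16 + 2/16 + 2/16 + 2/16 + 1/16 = 18/16 = 1.125.
Kraft's inequality requires Σ ≤ 1; here Σ = 1.125 > 1, so no such prefix code exists.

1.125; no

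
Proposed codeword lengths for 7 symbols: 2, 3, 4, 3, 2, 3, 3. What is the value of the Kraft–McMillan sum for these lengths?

With common denominator 2^4 = 16: Σ 2^(−ℓᵢ) = 4/16 + 2/16 + 1/16 + 2/16 + 4/16 + 2/16 + 2/16 = 17/16 = 1.0625.

1.0625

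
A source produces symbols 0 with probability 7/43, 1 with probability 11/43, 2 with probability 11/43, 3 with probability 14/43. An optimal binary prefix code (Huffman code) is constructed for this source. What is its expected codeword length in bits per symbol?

Repeatedly combine the two least-probable nodes; the expected code length is the sum of the merged weights.
merge 7/43 + 11/43 → 18/43
merge 11/43 + 14/43 → 25/43
merge 18/43 + 25/43 → 1
L = 18/43 + 25/43 + 1 = 2 bits/symbol.

2 bits/symbol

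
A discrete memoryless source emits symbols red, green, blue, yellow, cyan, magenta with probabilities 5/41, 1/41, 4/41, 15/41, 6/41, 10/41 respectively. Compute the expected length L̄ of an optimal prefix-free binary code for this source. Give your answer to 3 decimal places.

2.366 bits/symbol

Repeatedly combine the two least-probable nodes; the expected code length is the sum of the merged weights.
merge 1/41 + 4/41 → 5/41
merge 5/41 + 5/41 → 10/41
merge 6/41 + 10/41 → 16/41
merge 10/41 + 15/41 → 25/41
merge 16/41 + 25/41 → 1
L = 5/41 + 10/41 + 16/41 + 25/41 + 1 = 97/41 ≈ 2.366 bits/symbol.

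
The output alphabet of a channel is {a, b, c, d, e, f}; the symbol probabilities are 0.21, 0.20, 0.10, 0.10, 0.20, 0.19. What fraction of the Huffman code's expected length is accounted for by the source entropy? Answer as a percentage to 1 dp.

Entropy H = −Σ p log₂ p ≈ 2.5212 bits.
Huffman merges: 1/10+1/10→1/5; 19/100+1/5→39/100; 1/5+1/5→2/5; 21/100+39/100→3/5; 2/5+3/5→1. L = 259/100 ≈ 2.5900.
Efficiency = H/L = 2.5212/2.5900 = 97.3%.

97.3%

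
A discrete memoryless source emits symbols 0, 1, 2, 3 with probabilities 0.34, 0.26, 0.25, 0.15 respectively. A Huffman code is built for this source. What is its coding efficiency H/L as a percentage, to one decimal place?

97.3%

Entropy H = −Σ p log₂ p ≈ 1.9450 bits.
Huffman merges: 3/20+1/4→2/5; 13/50+17/50→3/5; 2/5+3/5→1. L = 2 ≈ 2.0000.
Efficiency = H/L = 1.9450/2.0000 = 97.3%.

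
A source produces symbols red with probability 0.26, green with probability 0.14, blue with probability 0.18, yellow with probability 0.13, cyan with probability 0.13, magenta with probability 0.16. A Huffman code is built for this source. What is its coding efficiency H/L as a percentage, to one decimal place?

Entropy H = −Σ p log₂ p ≈ 2.5360 bits.
Huffman merges: 13/100+13/100→13/50; 7/50+4/25→3/10; 9/50+13/50→11/25; 13/50+3/10→14/25; 11/25+14/25→1. L = 64/25 ≈ 2.5600.
Efficiency = H/L = 2.5360/2.5600 = 99.1%.

99.1%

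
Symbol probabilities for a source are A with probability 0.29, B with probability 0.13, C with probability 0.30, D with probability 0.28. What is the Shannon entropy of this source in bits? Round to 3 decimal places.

1.936 bits

H = −Σ pᵢ log₂ pᵢ.
−0.29·log₂(0.29) = 0.5179
−0.13·log₂(0.13) = 0.3826
−0.30·log₂(0.30) = 0.5211
−0.28·log₂(0.28) = 0.5142
Sum ≈ 1.9359 → 1.936 bits.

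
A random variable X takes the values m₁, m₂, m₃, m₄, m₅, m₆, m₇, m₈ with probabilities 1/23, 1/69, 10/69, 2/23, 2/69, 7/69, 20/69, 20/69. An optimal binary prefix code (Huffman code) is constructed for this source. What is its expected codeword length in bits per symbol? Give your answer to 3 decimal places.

2.551 bits/symbol

Repeatedly combine the two least-probable nodes; the expected code length is the sum of the merged weights.
merge 1/69 + 2/69 → 1/23
merge 1/23 + 1/23 → 2/23
merge 2/23 + 2/23 → 4/23
merge 7/69 + 10/69 → 17/69
merge 4/23 + 17/69 → 29/69
merge 20/69 + 20/69 → 40/69
merge 29/69 + 40/69 → 1
L = 1/23 + 2/23 + 4/23 + 17/69 + 29/69 + 40/69 + 1 = 176/69 ≈ 2.551 bits/symbol.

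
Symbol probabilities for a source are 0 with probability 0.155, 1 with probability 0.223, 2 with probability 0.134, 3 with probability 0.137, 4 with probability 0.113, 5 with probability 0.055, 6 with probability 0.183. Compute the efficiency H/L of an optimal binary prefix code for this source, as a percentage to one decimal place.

98.3%

Entropy H = −Σ p log₂ p ≈ 2.7151 bits.
Huffman merges: 11/200+113/1000→21/125; 67/500+137/1000→271/1000; 31/200+21/125→323/1000; 183/1000+223/1000→203/500; 271/1000+323/1000→297/500; 203/500+297/500→1. L = 1381/500 ≈ 2.7620.
Efficiency = H/L = 2.7151/2.7620 = 98.3%.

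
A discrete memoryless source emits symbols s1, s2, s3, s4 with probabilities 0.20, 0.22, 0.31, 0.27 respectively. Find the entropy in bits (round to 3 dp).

H = −Σ pᵢ log₂ pᵢ.
−0.20·log₂(0.20) = 0.4644
−0.22·log₂(0.22) = 0.4806
−0.31·log₂(0.31) = 0.5238
−0.27·log₂(0.27) = 0.5100
Sum ≈ 1.9788 → 1.979 bits.

1.979 bits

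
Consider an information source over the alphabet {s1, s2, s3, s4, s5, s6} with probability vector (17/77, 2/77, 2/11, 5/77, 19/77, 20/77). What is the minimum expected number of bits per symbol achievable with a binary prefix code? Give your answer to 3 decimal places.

2.364 bits/symbol

Repeatedly combine the two least-probable nodes; the expected code length is the sum of the merged weights.
merge 2/77 + 5/77 → 1/11
merge 1/11 + 2/11 → 3/11
merge 17/77 + 19/77 → 36/77
merge 20/77 + 3/11 → 41/77
merge 36/77 + 41/77 → 1
L = 1/11 + 3/11 + 36/77 + 41/77 + 1 = 26/11 ≈ 2.364 bits/symbol.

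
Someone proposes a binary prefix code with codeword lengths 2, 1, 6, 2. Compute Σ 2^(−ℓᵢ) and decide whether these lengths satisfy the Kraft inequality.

With common denominator 2^6 = 64: Σ 2^(−ℓᵢ) = 16/64 + 32/64 + 1/64 + 16/64 = 65/64 = 1.015625.
Kraft's inequality requires Σ ≤ 1; here Σ = 1.015625 > 1, so no such prefix code exists.

1.015625; no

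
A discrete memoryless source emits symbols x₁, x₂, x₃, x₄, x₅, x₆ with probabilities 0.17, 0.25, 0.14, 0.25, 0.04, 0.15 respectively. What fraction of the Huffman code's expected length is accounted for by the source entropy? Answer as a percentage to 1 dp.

97.1%

Entropy H = −Σ p log₂ p ≈ 2.4280 bits.
Huffman merges: 1/25+7/50→9/50; 3/20+17/100→8/25; 9/50+1/4→43/100; 1/4+8/25→57/100; 43/100+57/100→1. L = 5/2 ≈ 2.5000.
Efficiency = H/L = 2.4280/2.5000 = 97.1%.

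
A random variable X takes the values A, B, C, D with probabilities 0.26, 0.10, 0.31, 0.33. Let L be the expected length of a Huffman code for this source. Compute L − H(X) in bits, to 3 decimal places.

0.111 bits

Entropy H = −Σ p log₂ p ≈ 1.8891 bits.
Huffman merges: 1/10+13/50→9/25; 31/100+33/100→16/25; 9/25+16/25→1. L = 2 ≈ 2.0000.
L − H = 2.0000 − 1.8891 = 0.111 bits.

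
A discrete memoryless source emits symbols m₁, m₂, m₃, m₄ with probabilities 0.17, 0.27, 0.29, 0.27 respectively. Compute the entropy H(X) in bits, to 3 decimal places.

H = −Σ pᵢ log₂ pᵢ.
−0.17·log₂(0.17) = 0.4346
−0.27·log₂(0.27) = 0.5100
−0.29·log₂(0.29) = 0.5179
−0.27·log₂(0.27) = 0.5100
Sum ≈ 1.9725 → 1.973 bits.

1.973 bits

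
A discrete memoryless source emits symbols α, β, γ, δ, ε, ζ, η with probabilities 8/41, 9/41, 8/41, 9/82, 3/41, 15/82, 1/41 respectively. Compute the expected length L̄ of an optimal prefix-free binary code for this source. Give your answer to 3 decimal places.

Repeatedly combine the two least-probable nodes; the expected code length is the sum of the merged weights.
merge 1/41 + 3/41 → 4/41
merge 4/41 + 9/82 → 17/82
merge 15/82 + 8/41 → 31/82
merge 8/41 + 17/82 → 33/82
merge 9/41 + 31/82 → 49/82
merge 33/82 + 49/82 → 1
L = 4/41 + 17/82 + 31/82 + 33/82 + 49/82 + 1 = 110/41 ≈ 2.683 bits/symbol.

2.683 bits/symbol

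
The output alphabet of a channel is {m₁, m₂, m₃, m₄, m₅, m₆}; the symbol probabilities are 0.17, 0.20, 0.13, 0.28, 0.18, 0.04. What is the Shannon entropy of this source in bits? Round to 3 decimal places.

H = −Σ pᵢ log₂ pᵢ.
−0.17·log₂(0.17) = 0.4346
−0.20·log₂(0.20) = 0.4644
−0.13·log₂(0.13) = 0.3826
−0.28·log₂(0.28) = 0.5142
−0.18·log₂(0.18) = 0.4453
−0.04·log₂(0.04) = 0.1858
Sum ≈ 2.4269 → 2.427 bits.

2.427 bits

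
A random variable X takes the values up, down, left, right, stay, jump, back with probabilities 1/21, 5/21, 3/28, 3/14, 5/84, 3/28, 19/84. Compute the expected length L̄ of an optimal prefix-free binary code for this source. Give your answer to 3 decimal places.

2.643 bits/symbol

Repeatedly combine the two least-probable nodes; the expected code length is the sum of the merged weights.
merge 1/21 + 5/84 → 3/28
merge 3/28 + 3/28 → 3/14
merge 3/28 + 3/14 → 9/28
merge 3/14 + 19/84 → 37/84
merge 5/21 + 9/28 → 47/84
merge 37/84 + 47/84 → 1
L = 3/28 + 3/14 + 9/28 + 37/84 + 47/84 + 1 = 37/14 ≈ 2.643 bits/symbol.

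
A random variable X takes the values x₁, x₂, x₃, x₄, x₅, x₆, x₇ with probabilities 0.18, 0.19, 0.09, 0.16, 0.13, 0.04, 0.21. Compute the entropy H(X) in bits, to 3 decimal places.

H = −Σ pᵢ log₂ pᵢ.
−0.18·log₂(0.18) = 0.4453
−0.19·log₂(0.19) = 0.4552
−0.09·log₂(0.09) = 0.3127
−0.16·log₂(0.16) = 0.4230
−0.13·log₂(0.13) = 0.3826
−0.04·log₂(0.04) = 0.1858
−0.21·log₂(0.21) = 0.4728
Sum ≈ 2.6774 → 2.677 bits.

2.677 bits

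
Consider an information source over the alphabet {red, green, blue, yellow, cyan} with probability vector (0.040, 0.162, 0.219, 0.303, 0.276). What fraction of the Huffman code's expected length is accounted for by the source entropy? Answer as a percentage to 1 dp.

96.5%

Entropy H = −Σ p log₂ p ≈ 2.1255 bits.
Huffman merges: 1/25+81/500→101/500; 101/500+219/1000→421/1000; 69/250+303/1000→579/1000; 421/1000+579/1000→1. L = 1101/500 ≈ 2.2020.
Efficiency = H/L = 2.1255/2.2020 = 96.5%.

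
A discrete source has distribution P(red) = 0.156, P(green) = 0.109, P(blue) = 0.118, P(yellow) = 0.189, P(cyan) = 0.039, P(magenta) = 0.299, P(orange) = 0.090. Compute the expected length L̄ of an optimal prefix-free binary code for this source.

2.641 bits/symbol

Repeatedly combine the two least-probable nodes; the expected code length is the sum of the merged weights.
merge 39/1000 + 9/100 → 129/1000
merge 109/1000 + 59/500 → 227/1000
merge 129/1000 + 39/250 → 57/200
merge 189/1000 + 227/1000 → 52/125
merge 57/200 + 299/1000 → 73/125
merge 52/125 + 73/125 → 1
L = 129/1000 + 227/1000 + 57/200 + 52/125 + 73/125 + 1 = 2641/1000 = 2.641 bits/symbol.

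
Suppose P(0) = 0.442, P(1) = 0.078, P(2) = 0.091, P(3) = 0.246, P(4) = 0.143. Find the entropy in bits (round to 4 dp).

2.0213 bits

H = −Σ pᵢ log₂ pᵢ.
−0.442·log₂(0.442) = 0.5206
−0.078·log₂(0.078) = 0.2871
−0.091·log₂(0.091) = 0.3147
−0.246·log₂(0.246) = 0.4977
−0.143·log₂(0.143) = 0.4012
Sum ≈ 2.0213 → 2.0213 bits.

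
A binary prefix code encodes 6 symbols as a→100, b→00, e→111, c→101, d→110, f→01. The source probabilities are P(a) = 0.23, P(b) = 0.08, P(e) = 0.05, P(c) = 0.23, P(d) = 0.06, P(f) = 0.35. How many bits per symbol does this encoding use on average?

2.57 bits/symbol

L̄ = Σ pᵢ·ℓᵢ = 0.23·3 + 0.08·2 + 0.05·3 + 0.23·3 + 0.06·3 + 0.35·2 = 2.57 bits/symbol.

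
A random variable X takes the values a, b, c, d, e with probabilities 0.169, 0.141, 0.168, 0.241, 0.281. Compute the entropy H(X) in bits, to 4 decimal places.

2.2737 bits

H = −Σ pᵢ log₂ pᵢ.
−0.169·log₂(0.169) = 0.4335
−0.141·log₂(0.141) = 0.3985
−0.168·log₂(0.168) = 0.4323
−0.241·log₂(0.241) = 0.4947
−0.281·log₂(0.281) = 0.5146
Sum ≈ 2.2737 → 2.2737 bits.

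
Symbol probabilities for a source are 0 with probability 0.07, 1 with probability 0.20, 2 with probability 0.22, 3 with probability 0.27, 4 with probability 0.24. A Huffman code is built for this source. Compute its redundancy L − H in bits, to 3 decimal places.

0.052 bits

Entropy H = −Σ p log₂ p ≈ 2.2177 bits.
Huffman merges: 7/100+1/5→27/100; 11/50+6/25→23/50; 27/100+27/100→27/50; 23/50+27/50→1. L = 227/100 ≈ 2.2700.
L − H = 2.2700 − 2.2177 = 0.052 bits.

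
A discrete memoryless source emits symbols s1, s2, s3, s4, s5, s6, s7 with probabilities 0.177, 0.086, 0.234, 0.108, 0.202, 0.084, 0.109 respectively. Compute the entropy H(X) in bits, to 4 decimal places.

H = −Σ pᵢ log₂ pᵢ.
−0.177·log₂(0.177) = 0.4422
−0.086·log₂(0.086) = 0.3044
−0.234·log₂(0.234) = 0.4903
−0.108·log₂(0.108) = 0.3468
−0.202·log₂(0.202) = 0.4661
−0.084·log₂(0.084) = 0.3002
−0.109·log₂(0.109) = 0.3485
Sum ≈ 2.6985 → 2.6985 bits.

2.6985 bits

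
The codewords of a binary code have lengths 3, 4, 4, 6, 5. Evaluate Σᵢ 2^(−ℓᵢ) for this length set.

0.296875

With common denominator 2^6 = 64: Σ 2^(−ℓᵢ) = 8/64 + 4/64 + 4/64 + 1/64 + 2/64 = 19/64 = 0.296875.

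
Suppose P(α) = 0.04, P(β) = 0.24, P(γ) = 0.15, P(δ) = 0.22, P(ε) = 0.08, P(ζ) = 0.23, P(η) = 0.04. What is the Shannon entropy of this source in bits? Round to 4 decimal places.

2.5359 bits

H = −Σ pᵢ log₂ pᵢ.
−0.04·log₂(0.04) = 0.1858
−0.24·log₂(0.24) = 0.4941
−0.15·log₂(0.15) = 0.4105
−0.22·log₂(0.22) = 0.4806
−0.08·log₂(0.08) = 0.2915
−0.23·log₂(0.23) = 0.4877
−0.04·log₂(0.04) = 0.1858
Sum ≈ 2.5359 → 2.5359 bits.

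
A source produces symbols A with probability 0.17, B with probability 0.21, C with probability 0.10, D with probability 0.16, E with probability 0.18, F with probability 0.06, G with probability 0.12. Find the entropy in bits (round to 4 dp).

H = −Σ pᵢ log₂ pᵢ.
−0.17·log₂(0.17) = 0.4346
−0.21·log₂(0.21) = 0.4728
−0.10·log₂(0.10) = 0.3322
−0.16·log₂(0.16) = 0.4230
−0.18·log₂(0.18) = 0.4453
−0.06·log₂(0.06) = 0.2435
−0.12·log₂(0.12) = 0.3671
Sum ≈ 2.7185 → 2.7185 bits.

2.7185 bits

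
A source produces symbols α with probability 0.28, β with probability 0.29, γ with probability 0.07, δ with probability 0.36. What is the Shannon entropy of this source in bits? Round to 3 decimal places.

1.831 bits

H = −Σ pᵢ log₂ pᵢ.
−0.28·log₂(0.28) = 0.5142
−0.29·log₂(0.29) = 0.5179
−0.07·log₂(0.07) = 0.2686
−0.36·log₂(0.36) = 0.5306
Sum ≈ 1.8313 → 1.831 bits.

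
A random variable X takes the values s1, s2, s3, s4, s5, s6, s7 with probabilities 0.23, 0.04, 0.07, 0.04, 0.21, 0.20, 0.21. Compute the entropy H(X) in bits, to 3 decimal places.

2.538 bits

H = −Σ pᵢ log₂ pᵢ.
−0.23·log₂(0.23) = 0.4877
−0.04·log₂(0.04) = 0.1858
−0.07·log₂(0.07) = 0.2686
−0.04·log₂(0.04) = 0.1858
−0.21·log₂(0.21) = 0.4728
−0.20·log₂(0.20) = 0.4644
−0.21·log₂(0.21) = 0.4728
Sum ≈ 2.5378 → 2.538 bits.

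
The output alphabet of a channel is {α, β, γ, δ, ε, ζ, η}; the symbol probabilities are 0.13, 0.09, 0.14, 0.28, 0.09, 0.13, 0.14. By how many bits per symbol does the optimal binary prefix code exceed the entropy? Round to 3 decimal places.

Entropy H = −Σ p log₂ p ≈ 2.6990 bits.
Huffman merges: 9/100+9/100→9/50; 13/100+13/100→13/50; 7/50+7/50→7/25; 9/50+13/50→11/25; 7/25+7/25→14/25; 11/25+14/25→1. L = 68/25 ≈ 2.7200.
L − H = 2.7200 − 2.6990 = 0.021 bits.

0.021 bits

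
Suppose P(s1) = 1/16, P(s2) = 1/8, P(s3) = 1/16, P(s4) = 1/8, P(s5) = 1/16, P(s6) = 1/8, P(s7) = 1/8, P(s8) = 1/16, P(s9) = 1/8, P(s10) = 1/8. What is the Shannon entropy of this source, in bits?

Each probability is a power of 1/2, so log₂(1/p) is an integer.
H = Σ p·log₂(1/p) = 1/16·4 + 1/8·3 + 1/16·4 + 1/8·3 + 1/16·4 + 1/8·3 + 1/8·3 + 1/16·4 + 1/8·3 + 1/8·3 = 3.25 bits.

3.25 bits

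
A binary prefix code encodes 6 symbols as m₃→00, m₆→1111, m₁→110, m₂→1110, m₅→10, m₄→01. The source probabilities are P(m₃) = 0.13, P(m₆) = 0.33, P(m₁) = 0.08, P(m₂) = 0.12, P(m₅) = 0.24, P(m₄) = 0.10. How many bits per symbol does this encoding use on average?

L̄ = Σ pᵢ·ℓᵢ = 0.13·2 + 0.33·4 + 0.08·3 + 0.12·4 + 0.24·2 + 0.10·2 = 2.98 bits/symbol.

2.98 bits/symbol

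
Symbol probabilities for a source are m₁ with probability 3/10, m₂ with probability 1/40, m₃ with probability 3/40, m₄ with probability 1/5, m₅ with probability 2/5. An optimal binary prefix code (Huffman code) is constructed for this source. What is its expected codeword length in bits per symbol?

Repeatedly combine the two least-probable nodes; the expected code length is the sum of the merged weights.
merge 1/40 + 3/40 → 1/10
merge 1/10 + 1/5 → 3/10
merge 3/10 + 3/10 → 3/5
merge 2/5 + 3/5 → 1
L = 1/10 + 3/10 + 3/5 + 1 = 2 bits/symbol.

2 bits/symbol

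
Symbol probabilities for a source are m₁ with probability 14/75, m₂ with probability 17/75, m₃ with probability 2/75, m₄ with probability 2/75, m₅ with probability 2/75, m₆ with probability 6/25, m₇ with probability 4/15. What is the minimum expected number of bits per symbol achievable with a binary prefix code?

2.4 bits/symbol

Repeatedly combine the two least-probable nodes; the expected code length is the sum of the merged weights.
merge 2/75 + 2/75 → 4/75
merge 2/75 + 4/75 → 2/25
merge 2/25 + 14/75 → 4/15
merge 17/75 + 6/25 → 7/15
merge 4/15 + 4/15 → 8/15
merge 7/15 + 8/15 → 1
L = 4/75 + 2/25 + 4/15 + 7/15 + 8/15 + 1 = 12/5 = 2.4 bits/symbol.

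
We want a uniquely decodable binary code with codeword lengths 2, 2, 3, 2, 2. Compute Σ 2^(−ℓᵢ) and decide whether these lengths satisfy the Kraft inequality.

With common denominator 2^3 = 8: Σ 2^(−ℓᵢ) = 2/8 + 2/8 + 1/8 + 2/8 + 2/8 = 9/8 = 1.125.
Kraft's inequality requires Σ ≤ 1; here Σ = 1.125 > 1, so no such prefix code exists.

1.125; no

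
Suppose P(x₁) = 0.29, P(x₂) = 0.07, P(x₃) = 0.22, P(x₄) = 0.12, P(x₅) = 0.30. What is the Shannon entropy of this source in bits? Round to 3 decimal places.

H = −Σ pᵢ log₂ pᵢ.
−0.29·log₂(0.29) = 0.5179
−0.07·log₂(0.07) = 0.2686
−0.22·log₂(0.22) = 0.4806
−0.12·log₂(0.12) = 0.3671
−0.30·log₂(0.30) = 0.5211
Sum ≈ 2.1552 → 2.155 bits.

2.155 bits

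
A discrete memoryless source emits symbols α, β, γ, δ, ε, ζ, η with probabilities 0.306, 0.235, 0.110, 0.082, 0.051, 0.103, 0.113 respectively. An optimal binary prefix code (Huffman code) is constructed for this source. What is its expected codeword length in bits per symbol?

Repeatedly combine the two least-probable nodes; the expected code length is the sum of the merged weights.
merge 51/1000 + 41/500 → 133/1000
merge 103/1000 + 11/100 → 213/1000
merge 113/1000 + 133/1000 → 123/500
merge 213/1000 + 47/200 → 56/125
merge 123/500 + 153/500 → 69/125
merge 56/125 + 69/125 → 1
L = 133/1000 + 213/1000 + 123/500 + 56/125 + 69/125 + 1 = 324/125 = 2.592 bits/symbol.

2.592 bits/symbol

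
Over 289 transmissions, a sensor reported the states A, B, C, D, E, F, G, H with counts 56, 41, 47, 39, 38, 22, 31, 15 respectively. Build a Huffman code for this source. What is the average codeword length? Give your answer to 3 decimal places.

Probabilities are the counts divided by 289.
Repeatedly combine the two least-probable nodes; the expected code length is the sum of the merged weights.
merge 15/289 + 22/289 → 37/289
merge 31/289 + 37/289 → 4/17
merge 38/289 + 39/289 → 77/289
merge 41/289 + 47/289 → 88/289
merge 56/289 + 4/17 → 124/289
merge 77/289 + 88/289 → 165/289
merge 124/289 + 165/289 → 1
L = 37/289 + 4/17 + 77/289 + 88/289 + 124/289 + 165/289 + 1 = 848/289 ≈ 2.934 bits/symbol.

2.934 bits/symbol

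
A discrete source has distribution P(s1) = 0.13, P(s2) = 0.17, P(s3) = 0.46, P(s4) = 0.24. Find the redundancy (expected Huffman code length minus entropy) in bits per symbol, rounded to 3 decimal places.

Entropy H = −Σ p log₂ p ≈ 1.8267 bits.
Huffman merges: 13/100+17/100→3/10; 6/25+3/10→27/50; 23/50+27/50→1. L = 46/25 ≈ 1.8400.
L − H = 1.8400 − 1.8267 = 0.013 bits.

0.013 bits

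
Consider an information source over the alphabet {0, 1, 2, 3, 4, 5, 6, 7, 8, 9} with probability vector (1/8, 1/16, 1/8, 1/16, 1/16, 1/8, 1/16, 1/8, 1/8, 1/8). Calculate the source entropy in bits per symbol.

Each probability is a power of 1/2, so log₂(1/p) is an integer.
H = Σ p·log₂(1/p) = 1/8·3 + 1/16·4 + 1/8·3 + 1/16·4 + 1/16·4 + 1/8·3 + 1/16·4 + 1/8·3 + 1/8·3 + 1/8·3 = 3.25 bits.

3.25 bits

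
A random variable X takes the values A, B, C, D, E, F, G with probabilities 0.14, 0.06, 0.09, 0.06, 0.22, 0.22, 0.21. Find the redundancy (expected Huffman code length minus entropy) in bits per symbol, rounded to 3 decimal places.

0.049 bits

Entropy H = −Σ p log₂ p ≈ 2.6308 bits.
Huffman merges: 3/50+3/50→3/25; 9/100+3/25→21/100; 7/50+21/100→7/20; 21/100+11/50→43/100; 11/50+7/20→57/100; 43/100+57/100→1. L = 67/25 ≈ 2.6800.
L − H = 2.6800 − 2.6308 = 0.049 bits.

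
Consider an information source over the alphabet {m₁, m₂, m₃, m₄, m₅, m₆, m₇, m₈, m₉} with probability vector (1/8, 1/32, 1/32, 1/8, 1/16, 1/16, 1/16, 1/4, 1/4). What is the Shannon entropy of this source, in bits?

2.8125 bits

Each probability is a power of 1/2, so log₂(1/p) is an integer.
H = Σ p·log₂(1/p) = 1/8·3 + 1/32·5 + 1/32·5 + 1/8·3 + 1/16·4 + 1/16·4 + 1/16·4 + 1/4·2 + 1/4·2 = 2.8125 bits.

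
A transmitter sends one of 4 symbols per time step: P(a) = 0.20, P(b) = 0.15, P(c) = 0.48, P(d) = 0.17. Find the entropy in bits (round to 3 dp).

H = −Σ pᵢ log₂ pᵢ.
−0.20·log₂(0.20) = 0.4644
−0.15·log₂(0.15) = 0.4105
−0.48·log₂(0.48) = 0.5083
−0.17·log₂(0.17) = 0.4346
Sum ≈ 1.8178 → 1.818 bits.

1.818 bits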